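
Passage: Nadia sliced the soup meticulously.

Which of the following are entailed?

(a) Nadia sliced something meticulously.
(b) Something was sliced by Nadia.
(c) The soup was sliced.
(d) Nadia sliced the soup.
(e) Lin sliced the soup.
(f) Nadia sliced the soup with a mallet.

(a), (b), (c), (d)

(a) Entailed — this follows by dropping conjuncts from the slicing event's description.
(b) Entailed — the original entails any weakening of itself; this just drops 'meticulously' and generalizes the patient.
(c) Entailed — every conjunct here is already in the original slicing event.
(d) Entailed — this follows by dropping conjuncts from the slicing event's description.
(e) Not entailed — the passage has Nadia slicing the soup, not Lin.
(f) Not entailed — 'with a mallet' adds information not in the original event.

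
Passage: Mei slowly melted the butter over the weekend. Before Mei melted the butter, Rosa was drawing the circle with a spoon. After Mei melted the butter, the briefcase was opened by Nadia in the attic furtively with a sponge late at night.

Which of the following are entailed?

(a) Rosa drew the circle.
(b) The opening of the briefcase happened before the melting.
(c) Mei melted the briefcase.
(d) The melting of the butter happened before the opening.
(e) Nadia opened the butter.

(d)

(a) Not entailed — 'was drawing' is progressive on an accomplishment; it does not entail the completed 'drew'.
(b) Not entailed — the narrative places the melting before the opening, not after.
(c) Not entailed — Mei melted the butter, not the briefcase; the briefcase belongs to the opening event.
(d) Entailed — the narrative places the melting before the opening.
(e) Not entailed — Nadia opened the briefcase, not the butter; the butter belongs to the melting event.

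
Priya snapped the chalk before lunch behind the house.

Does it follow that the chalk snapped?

'Priya snapped the chalk' is the causative; it entails the inchoative 'the chalk snapped'.

yes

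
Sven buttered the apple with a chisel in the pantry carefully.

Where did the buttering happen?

in the pantry

'in the pantry' marks the location of the buttering event.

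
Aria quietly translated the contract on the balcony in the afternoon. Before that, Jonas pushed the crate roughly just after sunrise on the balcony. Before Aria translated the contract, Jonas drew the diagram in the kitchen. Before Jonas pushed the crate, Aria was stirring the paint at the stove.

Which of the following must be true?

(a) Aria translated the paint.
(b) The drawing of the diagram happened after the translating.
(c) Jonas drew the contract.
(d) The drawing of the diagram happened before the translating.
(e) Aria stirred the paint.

(a) Not entailed — Aria translated the contract, not the paint; the paint belongs to the stirring event.
(b) Not entailed — the narrative places the drawing before the translating, not after.
(c) Not entailed — Jonas drew the diagram, not the contract; the contract belongs to the translating event.
(d) Entailed — the narrative places the drawing before the translating.
(e) Entailed — 'stir' is an activity; 'was stirring' entails that some stirring happened, so 'stirred' holds.

(d), (e)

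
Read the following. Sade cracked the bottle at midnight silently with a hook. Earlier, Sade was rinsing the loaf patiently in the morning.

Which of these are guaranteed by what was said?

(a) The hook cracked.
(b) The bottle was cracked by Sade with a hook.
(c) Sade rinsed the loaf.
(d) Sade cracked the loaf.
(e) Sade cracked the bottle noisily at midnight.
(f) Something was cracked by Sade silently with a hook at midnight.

(b), (c), (f)

(a) Not entailed — the bottle is what cracked, not the hook.
(b) Entailed — dropping 'silently', 'at midnight' leaves a sub-description the original still satisfies.
(c) Entailed — 'rinse' is an activity; 'was rinsing' entails that some rinsing happened, so 'rinsed' holds.
(d) Not entailed — Sade cracked the bottle, not the loaf; the loaf belongs to the rinsing event.
(e) Not entailed — 'noisily' adds a manner not in (and inconsistent with) the original.
(f) Entailed — the original entails any weakening of itself; this just generalizes the patient.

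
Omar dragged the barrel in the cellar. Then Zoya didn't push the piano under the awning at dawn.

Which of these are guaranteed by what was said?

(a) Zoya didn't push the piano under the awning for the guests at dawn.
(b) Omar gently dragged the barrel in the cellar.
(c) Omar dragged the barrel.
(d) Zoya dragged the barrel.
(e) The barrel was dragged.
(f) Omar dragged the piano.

(a), (c), (e)

(a) Entailed — under negation, adding a further restriction is entailed: if no such pushing event occurred, none occurred for the guests either.
(b) Not entailed — 'gently' adds information not in the original event.
(c) Entailed — every conjunct here is already in the original dragging event.
(d) Not entailed — the passage has Omar dragging the barrel, not Zoya.
(e) Entailed — dropping 'in the cellar' and generalizing the agent leaves a sub-description the original still satisfies.
(f) Not entailed — Omar dragged the barrel, not the piano; the piano belongs to the pushing event.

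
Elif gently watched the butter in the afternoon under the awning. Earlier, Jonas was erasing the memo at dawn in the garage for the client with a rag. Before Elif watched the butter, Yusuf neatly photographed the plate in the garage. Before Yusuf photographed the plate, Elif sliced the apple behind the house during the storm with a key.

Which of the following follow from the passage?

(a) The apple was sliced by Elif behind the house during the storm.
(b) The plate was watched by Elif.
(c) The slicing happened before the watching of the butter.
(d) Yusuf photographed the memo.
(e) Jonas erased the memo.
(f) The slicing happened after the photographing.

(a) Entailed — dropping 'with a key' leaves a sub-description the original still satisfies.
(b) Not entailed — Elif watched the butter, not the plate; the plate belongs to the photographing event.
(c) Entailed — the narrative places the slicing before the watching.
(d) Not entailed — Yusuf photographed the plate, not the memo; the memo belongs to the erasing event.
(e) Not entailed — 'was erasing' is progressive on an accomplishment; it does not entail the completed 'erased'.
(f) Not entailed — the narrative places the slicing before the photographing, not after.

(a), (c)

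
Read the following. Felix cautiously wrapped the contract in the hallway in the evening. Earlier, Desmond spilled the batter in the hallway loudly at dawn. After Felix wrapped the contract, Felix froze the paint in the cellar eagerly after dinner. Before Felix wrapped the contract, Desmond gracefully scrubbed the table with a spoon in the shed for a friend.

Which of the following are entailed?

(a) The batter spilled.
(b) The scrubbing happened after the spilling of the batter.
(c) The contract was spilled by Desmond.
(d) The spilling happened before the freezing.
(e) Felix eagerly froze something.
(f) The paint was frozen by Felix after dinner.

(a), (d), (e), (f)

(a) Entailed — 'Desmond spilled the batter' is causative; it entails the inchoative 'the batter spilled'.
(b) Not entailed — the narrative doesn't order the spilling relative to the scrubbing.
(c) Not entailed — Desmond spilled the batter, not the contract; the contract belongs to the wrapping event.
(d) Entailed — the narrative places the spilling before the freezing.
(e) Entailed — this follows by dropping conjuncts from the freezing event's description.
(f) Entailed — this follows by dropping conjuncts from the freezing event's description.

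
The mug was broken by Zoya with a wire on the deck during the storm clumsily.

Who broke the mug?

Zoya

'Zoya' marks the agent of the breaking event.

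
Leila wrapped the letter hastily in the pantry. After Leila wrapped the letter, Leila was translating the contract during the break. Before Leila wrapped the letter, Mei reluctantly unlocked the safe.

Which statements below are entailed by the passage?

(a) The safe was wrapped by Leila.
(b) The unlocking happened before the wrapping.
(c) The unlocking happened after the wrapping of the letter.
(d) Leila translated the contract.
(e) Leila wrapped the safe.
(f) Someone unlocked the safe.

(a) Not entailed — Leila wrapped the letter, not the safe; the safe belongs to the unlocking event.
(b) Entailed — the narrative places the unlocking before the wrapping.
(c) Not entailed — the narrative places the unlocking before the wrapping, not after.
(d) Not entailed — 'was translating' is progressive on an accomplishment; it does not entail the completed 'translated'.
(e) Not entailed — Leila wrapped the letter, not the safe; the safe belongs to the unlocking event.
(f) Entailed — the original entails any weakening of itself; this just drops 'reluctantly' and generalizes the agent.

(b), (f)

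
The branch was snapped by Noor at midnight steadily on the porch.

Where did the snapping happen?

on the porch

'on the porch' marks the location of the snapping event.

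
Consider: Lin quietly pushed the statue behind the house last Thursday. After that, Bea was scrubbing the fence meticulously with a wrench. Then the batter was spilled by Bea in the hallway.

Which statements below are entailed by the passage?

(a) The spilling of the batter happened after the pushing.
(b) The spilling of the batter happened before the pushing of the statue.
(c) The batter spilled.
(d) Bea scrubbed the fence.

(a), (c), (d)

(a) Entailed — the narrative places the pushing before the spilling.
(b) Not entailed — the narrative places the pushing before the spilling, not after.
(c) Entailed — 'Bea spilled the batter' is causative; it entails the inchoative 'the batter spilled'.
(d) Entailed — 'scrub' is an activity; 'was scrubbing' entails that some scrubbing happened, so 'scrubbed' holds.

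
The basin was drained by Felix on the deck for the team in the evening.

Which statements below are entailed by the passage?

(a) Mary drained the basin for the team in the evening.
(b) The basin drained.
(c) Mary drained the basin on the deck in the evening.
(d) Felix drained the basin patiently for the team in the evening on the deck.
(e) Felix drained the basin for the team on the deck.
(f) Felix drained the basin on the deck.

(a) Not entailed — the passage has Felix draining the basin, not Mary.
(b) Entailed — 'Felix drained the basin' is causative; it entails the inchoative 'the basin drained'.
(c) Not entailed — the passage has Felix draining the basin, not Mary.
(d) Not entailed — 'patiently' adds information not in the original event.
(e) Entailed — the original entails any weakening of itself; this just drops 'in the evening'.
(f) Entailed — the original entails any weakening of itself; this just drops 'for the team', 'in the evening'.

(b), (e), (f)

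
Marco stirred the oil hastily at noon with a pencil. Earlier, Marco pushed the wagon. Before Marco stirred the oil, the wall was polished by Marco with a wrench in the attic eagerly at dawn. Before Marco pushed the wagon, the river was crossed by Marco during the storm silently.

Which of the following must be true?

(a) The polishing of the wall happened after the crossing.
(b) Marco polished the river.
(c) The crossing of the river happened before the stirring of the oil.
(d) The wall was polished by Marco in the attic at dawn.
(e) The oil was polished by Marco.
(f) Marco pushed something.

(c), (d), (f)

(a) Not entailed — the narrative doesn't order the crossing relative to the polishing.
(b) Not entailed — Marco polished the wall, not the river; the river belongs to the crossing event.
(c) Entailed — the narrative places the crossing before the stirring.
(d) Entailed — the original entails any weakening of itself; this just drops 'with a wrench', 'eagerly'.
(e) Not entailed — Marco polished the wall, not the oil; the oil belongs to the stirring event.
(f) Entailed — this follows by dropping conjuncts from the pushing event's description.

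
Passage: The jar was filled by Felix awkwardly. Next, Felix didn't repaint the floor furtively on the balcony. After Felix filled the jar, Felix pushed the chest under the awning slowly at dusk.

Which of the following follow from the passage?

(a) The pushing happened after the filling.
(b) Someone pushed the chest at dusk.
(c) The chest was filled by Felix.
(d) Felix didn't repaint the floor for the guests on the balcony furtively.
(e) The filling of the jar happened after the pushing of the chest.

(a) Entailed — the narrative places the filling before the pushing.
(b) Entailed — the original entails any weakening of itself; this just drops 'under the awning', 'slowly' and generalizes the agent.
(c) Not entailed — Felix filled the jar, not the chest; the chest belongs to the pushing event.
(d) Entailed — under negation, adding a further restriction is entailed: if no such repainting event occurred, none occurred for the guests either.
(e) Not entailed — the narrative places the filling before the pushing, not after.

(a), (b), (d)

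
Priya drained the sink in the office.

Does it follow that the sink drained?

'Priya drained the sink' is the causative; it entails the inchoative 'the sink drained'.

yes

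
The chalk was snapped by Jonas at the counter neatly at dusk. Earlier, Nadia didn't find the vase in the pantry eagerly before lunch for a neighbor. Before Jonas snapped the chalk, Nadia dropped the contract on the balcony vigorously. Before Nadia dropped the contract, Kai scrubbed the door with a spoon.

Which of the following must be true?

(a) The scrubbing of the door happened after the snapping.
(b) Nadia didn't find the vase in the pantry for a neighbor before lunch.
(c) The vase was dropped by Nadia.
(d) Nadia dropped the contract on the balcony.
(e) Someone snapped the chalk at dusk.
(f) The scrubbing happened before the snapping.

(d), (e), (f)

(a) Not entailed — the narrative places the scrubbing before the snapping, not after.
(b) Not entailed — dropping 'eagerly' under negation is not valid — the original leaves open that Nadia found the vase some other way.
(c) Not entailed — Nadia dropped the contract, not the vase; the vase belongs to the finding event.
(d) Entailed — the original entails any weakening of itself; this just drops 'vigorously'.
(e) Entailed — dropping 'at the counter', 'neatly' and generalizing the agent leaves a sub-description the original still satisfies.
(f) Entailed — the narrative places the scrubbing before the snapping.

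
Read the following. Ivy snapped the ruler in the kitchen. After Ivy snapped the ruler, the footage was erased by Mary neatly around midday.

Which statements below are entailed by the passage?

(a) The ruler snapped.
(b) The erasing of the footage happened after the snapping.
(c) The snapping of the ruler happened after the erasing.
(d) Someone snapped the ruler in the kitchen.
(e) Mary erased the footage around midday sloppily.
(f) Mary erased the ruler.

(a) Entailed — 'Ivy snapped the ruler' is causative; it entails the inchoative 'the ruler snapped'.
(b) Entailed — the narrative places the snapping before the erasing.
(c) Not entailed — the narrative places the snapping before the erasing, not after.
(d) Entailed — generalizing the agent leaves a sub-description the original still satisfies.
(e) Not entailed — 'sloppily' adds a manner not in (and inconsistent with) the original.
(f) Not entailed — Mary erased the footage, not the ruler; the ruler belongs to the snapping event.

(a), (b), (d)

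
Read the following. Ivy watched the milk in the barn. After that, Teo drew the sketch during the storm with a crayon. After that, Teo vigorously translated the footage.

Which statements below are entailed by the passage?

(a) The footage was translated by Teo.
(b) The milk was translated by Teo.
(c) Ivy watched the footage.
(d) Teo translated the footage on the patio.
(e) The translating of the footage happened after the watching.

(a), (e)

(a) Entailed — this follows by dropping conjuncts from the translating event's description.
(b) Not entailed — Teo translated the footage, not the milk; the milk belongs to the watching event.
(c) Not entailed — Ivy watched the milk, not the footage; the footage belongs to the translating event.
(d) Not entailed — 'on the patio' adds information not in the original event.
(e) Entailed — the narrative places the watching before the translating.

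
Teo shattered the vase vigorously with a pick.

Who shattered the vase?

Teo

'Teo' marks the agent of the shattering event.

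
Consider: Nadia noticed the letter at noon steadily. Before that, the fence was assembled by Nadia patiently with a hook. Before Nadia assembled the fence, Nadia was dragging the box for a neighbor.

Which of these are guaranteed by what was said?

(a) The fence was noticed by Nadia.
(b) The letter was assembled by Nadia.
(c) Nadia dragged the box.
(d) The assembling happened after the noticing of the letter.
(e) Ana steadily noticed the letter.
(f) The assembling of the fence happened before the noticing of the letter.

(a) Not entailed — Nadia noticed the letter, not the fence; the fence belongs to the assembling event.
(b) Not entailed — Nadia assembled the fence, not the letter; the letter belongs to the noticing event.
(c) Entailed — 'drag' is an activity; 'was dragging' entails that some dragging happened, so 'dragged' holds.
(d) Not entailed — the narrative places the assembling before the noticing, not after.
(e) Not entailed — the passage has Nadia noticing the letter, not Ana.
(f) Entailed — the narrative places the assembling before the noticing.

(c), (f)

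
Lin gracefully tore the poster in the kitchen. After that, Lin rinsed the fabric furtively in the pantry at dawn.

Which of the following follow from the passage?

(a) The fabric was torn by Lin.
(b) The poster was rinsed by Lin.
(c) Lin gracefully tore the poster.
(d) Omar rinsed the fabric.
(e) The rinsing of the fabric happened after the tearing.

(c), (e)

(a) Not entailed — Lin tore the poster, not the fabric; the fabric belongs to the rinsing event.
(b) Not entailed — Lin rinsed the fabric, not the poster; the poster belongs to the tearing event.
(c) Entailed — every conjunct here is already in the original tearing event.
(d) Not entailed — the passage has Lin rinsing the fabric, not Omar.
(e) Entailed — the narrative places the tearing before the rinsing.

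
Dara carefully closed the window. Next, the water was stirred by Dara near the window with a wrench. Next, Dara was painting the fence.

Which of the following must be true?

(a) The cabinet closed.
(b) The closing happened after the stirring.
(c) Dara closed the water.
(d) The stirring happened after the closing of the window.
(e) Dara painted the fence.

(a) Not entailed — the window is what closed, not the cabinet.
(b) Not entailed — the narrative places the closing before the stirring, not after.
(c) Not entailed — Dara closed the window, not the water; the water belongs to the stirring event.
(d) Entailed — the narrative places the closing before the stirring.
(e) Not entailed — 'was painting' is progressive on an accomplishment; it does not entail the completed 'painted'.

(d)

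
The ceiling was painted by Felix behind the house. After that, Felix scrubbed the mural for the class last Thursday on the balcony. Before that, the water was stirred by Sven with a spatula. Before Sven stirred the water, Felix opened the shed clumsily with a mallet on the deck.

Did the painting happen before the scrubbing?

The narrative orders the painting before the scrubbing.

yes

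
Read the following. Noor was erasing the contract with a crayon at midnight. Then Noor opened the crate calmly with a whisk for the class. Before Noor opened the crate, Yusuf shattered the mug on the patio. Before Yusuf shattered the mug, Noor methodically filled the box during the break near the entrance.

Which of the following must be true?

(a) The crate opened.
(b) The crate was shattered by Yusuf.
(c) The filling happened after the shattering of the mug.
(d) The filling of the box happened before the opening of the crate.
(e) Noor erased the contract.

(a) Entailed — 'Noor opened the crate' is causative; it entails the inchoative 'the crate opened'.
(b) Not entailed — Yusuf shattered the mug, not the crate; the crate belongs to the opening event.
(c) Not entailed — the narrative places the filling before the shattering, not after.
(d) Entailed — the narrative places the filling before the opening.
(e) Not entailed — 'was erasing' is progressive on an accomplishment; it does not entail the completed 'erased'.

(a), (d)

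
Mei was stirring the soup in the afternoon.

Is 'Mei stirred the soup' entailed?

'stir' is atelic; if Mei was stirring the soup, then Mei stirred the soup (for some time).

yes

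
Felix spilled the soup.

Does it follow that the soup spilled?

yes

'Felix spilled the soup' is the causative; it entails the inchoative 'the soup spilled'.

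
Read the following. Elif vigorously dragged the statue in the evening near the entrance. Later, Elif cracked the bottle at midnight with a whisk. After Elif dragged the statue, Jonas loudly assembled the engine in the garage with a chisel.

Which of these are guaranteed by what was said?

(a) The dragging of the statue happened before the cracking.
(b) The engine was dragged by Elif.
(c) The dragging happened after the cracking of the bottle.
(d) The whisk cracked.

(a) Entailed — the narrative places the dragging before the cracking.
(b) Not entailed — Elif dragged the statue, not the engine; the engine belongs to the assembling event.
(c) Not entailed — the narrative places the dragging before the cracking, not after.
(d) Not entailed — the bottle is what cracked, not the whisk.

(a)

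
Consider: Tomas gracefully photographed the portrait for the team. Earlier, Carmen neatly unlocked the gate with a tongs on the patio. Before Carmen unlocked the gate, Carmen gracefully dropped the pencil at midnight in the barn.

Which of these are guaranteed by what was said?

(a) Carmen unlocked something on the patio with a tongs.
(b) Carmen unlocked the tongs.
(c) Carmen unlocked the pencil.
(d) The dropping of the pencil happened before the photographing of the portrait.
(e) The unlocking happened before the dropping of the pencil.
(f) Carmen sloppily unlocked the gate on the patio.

(a), (d)

(a) Entailed — the original entails any weakening of itself; this just drops 'neatly' and generalizes the patient.
(b) Not entailed — the tongs is the instrument, not what was unlocked.
(c) Not entailed — Carmen unlocked the gate, not the pencil; the pencil belongs to the dropping event.
(d) Entailed — the narrative places the dropping before the photographing.
(e) Not entailed — the narrative places the dropping before the unlocking, not after.
(f) Not entailed — 'sloppily' adds a manner not in (and inconsistent with) the original.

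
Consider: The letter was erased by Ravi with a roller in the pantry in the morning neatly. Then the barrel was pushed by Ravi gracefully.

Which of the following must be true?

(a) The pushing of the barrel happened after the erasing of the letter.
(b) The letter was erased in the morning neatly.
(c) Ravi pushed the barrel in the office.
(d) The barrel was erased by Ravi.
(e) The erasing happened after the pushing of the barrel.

(a) Entailed — the narrative places the erasing before the pushing.
(b) Entailed — every conjunct here is already in the original erasing event.
(c) Not entailed — 'in the office' adds information not in the original event.
(d) Not entailed — Ravi erased the letter, not the barrel; the barrel belongs to the pushing event.
(e) Not entailed — the narrative places the erasing before the pushing, not after.

(a), (b)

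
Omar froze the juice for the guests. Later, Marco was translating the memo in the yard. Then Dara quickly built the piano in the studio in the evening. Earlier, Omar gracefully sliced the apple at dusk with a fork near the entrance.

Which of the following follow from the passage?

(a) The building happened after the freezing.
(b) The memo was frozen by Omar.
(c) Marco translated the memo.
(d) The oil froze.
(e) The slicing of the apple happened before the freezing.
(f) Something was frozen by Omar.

(a), (f)

(a) Entailed — the narrative places the freezing before the building.
(b) Not entailed — Omar froze the juice, not the memo; the memo belongs to the translating event.
(c) Not entailed — 'was translating' is progressive on an accomplishment; it does not entail the completed 'translated'.
(d) Not entailed — the juice is what froze, not the oil.
(e) Not entailed — the narrative doesn't order the slicing relative to the freezing.
(f) Entailed — every conjunct here is already in the original freezing event.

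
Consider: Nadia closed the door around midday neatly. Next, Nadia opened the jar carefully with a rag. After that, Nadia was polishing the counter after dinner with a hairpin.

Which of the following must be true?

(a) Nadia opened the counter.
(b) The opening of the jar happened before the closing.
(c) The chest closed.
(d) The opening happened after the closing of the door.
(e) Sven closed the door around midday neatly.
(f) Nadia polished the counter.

(d), (f)

(a) Not entailed — Nadia opened the jar, not the counter; the counter belongs to the polishing event.
(b) Not entailed — the narrative places the closing before the opening, not after.
(c) Not entailed — the door is what closed, not the chest.
(d) Entailed — the narrative places the closing before the opening.
(e) Not entailed — the passage has Nadia closing the door, not Sven.
(f) Entailed — 'polish' is an activity; 'was polishing' entails that some polishing happened, so 'polished' holds.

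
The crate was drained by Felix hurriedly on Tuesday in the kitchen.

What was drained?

'the crate' marks the patient of the draining event.

the crate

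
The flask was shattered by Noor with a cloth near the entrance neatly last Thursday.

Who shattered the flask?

Noor

'Noor' marks the agent of the shattering event.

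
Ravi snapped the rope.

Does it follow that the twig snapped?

no

Nothing is said about any twig; only the rope is affected.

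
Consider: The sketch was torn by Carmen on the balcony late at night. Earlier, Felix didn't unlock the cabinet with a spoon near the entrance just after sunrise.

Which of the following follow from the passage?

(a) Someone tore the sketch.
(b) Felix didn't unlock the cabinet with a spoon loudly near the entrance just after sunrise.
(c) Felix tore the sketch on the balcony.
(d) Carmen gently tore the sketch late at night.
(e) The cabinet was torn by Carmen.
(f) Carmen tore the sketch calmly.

(a) Entailed — every conjunct here is already in the original tearing event.
(b) Entailed — under negation, adding a further restriction is entailed: if no such unlocking event occurred, none occurred loudly either.
(c) Not entailed — the passage has Carmen tearing the sketch, not Felix.
(d) Not entailed — 'gently' adds information not in the original event.
(e) Not entailed — Carmen tore the sketch, not the cabinet; the cabinet belongs to the unlocking event.
(f) Not entailed — 'calmly' adds information not in the original event.

(a), (b)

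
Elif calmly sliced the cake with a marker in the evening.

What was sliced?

'the cake' marks the patient of the slicing event.

the cake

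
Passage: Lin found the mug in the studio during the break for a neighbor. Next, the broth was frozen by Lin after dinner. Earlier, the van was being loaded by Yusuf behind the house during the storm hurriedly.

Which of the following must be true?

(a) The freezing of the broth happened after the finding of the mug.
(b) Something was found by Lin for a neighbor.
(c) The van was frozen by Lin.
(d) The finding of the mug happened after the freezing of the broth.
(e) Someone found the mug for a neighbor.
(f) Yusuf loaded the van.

(a) Entailed — the narrative places the finding before the freezing.
(b) Entailed — this follows by dropping conjuncts from the finding event's description.
(c) Not entailed — Lin froze the broth, not the van; the van belongs to the loading event.
(d) Not entailed — the narrative places the finding before the freezing, not after.
(e) Entailed — dropping 'in the studio', 'during the break' and generalizing the agent leaves a sub-description the original still satisfies.
(f) Not entailed — 'was loading' is progressive on an accomplishment; it does not entail the completed 'loaded'.

(a), (b), (e)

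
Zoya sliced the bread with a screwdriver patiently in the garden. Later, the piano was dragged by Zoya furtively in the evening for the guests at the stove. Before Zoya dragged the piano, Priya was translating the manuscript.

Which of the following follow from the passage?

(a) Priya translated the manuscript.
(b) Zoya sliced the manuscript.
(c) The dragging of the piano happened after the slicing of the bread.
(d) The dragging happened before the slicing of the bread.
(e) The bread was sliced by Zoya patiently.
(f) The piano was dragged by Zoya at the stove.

(c), (e), (f)

(a) Not entailed — 'was translating' is progressive on an accomplishment; it does not entail the completed 'translated'.
(b) Not entailed — Zoya sliced the bread, not the manuscript; the manuscript belongs to the translating event.
(c) Entailed — the narrative places the slicing before the dragging.
(d) Not entailed — the narrative places the slicing before the dragging, not after.
(e) Entailed — the original entails any weakening of itself; this just drops 'in the garden', 'with a screwdriver'.
(f) Entailed — this follows by dropping conjuncts from the dragging event's description.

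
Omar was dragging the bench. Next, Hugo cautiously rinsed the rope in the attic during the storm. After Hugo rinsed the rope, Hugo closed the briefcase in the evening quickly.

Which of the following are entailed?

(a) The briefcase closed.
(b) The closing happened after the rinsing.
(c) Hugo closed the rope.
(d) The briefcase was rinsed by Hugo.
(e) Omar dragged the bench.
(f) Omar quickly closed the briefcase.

(a), (b), (e)

(a) Entailed — 'Hugo closed the briefcase' is causative; it entails the inchoative 'the briefcase closed'.
(b) Entailed — the narrative places the rinsing before the closing.
(c) Not entailed — Hugo closed the briefcase, not the rope; the rope belongs to the rinsing event.
(d) Not entailed — Hugo rinsed the rope, not the briefcase; the briefcase belongs to the closing event.
(e) Entailed — 'drag' is an activity; 'was dragging' entails that some dragging happened, so 'dragged' holds.
(f) Not entailed — the passage has Hugo closing the briefcase, not Omar.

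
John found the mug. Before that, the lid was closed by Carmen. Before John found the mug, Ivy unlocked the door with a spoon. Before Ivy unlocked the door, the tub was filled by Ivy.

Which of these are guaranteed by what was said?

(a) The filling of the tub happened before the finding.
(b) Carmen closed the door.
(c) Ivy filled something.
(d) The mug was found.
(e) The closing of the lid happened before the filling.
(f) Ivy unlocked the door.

(a), (c), (d), (f)

(a) Entailed — the narrative places the filling before the finding.
(b) Not entailed — Carmen closed the lid, not the door; the door belongs to the unlocking event.
(c) Entailed — this follows by dropping conjuncts from the filling event's description.
(d) Entailed — this follows by dropping conjuncts from the finding event's description.
(e) Not entailed — the narrative doesn't order the closing relative to the filling.
(f) Entailed — this follows by dropping conjuncts from the unlocking event's description.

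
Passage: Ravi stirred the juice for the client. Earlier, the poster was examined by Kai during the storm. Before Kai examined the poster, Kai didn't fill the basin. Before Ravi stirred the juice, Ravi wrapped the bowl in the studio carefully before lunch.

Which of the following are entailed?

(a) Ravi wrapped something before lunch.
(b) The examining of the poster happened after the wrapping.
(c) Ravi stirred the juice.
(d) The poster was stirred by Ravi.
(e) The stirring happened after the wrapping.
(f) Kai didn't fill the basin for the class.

(a), (c), (e), (f)

(a) Entailed — every conjunct here is already in the original wrapping event.
(b) Not entailed — the narrative doesn't order the wrapping relative to the examining.
(c) Entailed — every conjunct here is already in the original stirring event.
(d) Not entailed — Ravi stirred the juice, not the poster; the poster belongs to the examining event.
(e) Entailed — the narrative places the wrapping before the stirring.
(f) Entailed — under negation, adding a further restriction is entailed: if no such filling event occurred, none occurred for the class either.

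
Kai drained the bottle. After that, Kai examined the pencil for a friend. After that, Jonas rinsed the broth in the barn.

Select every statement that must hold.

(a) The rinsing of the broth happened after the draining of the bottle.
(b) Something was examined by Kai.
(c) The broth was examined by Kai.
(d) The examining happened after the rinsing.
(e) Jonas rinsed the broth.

(a) Entailed — the narrative places the draining before the rinsing.
(b) Entailed — dropping 'for a friend' and generalizing the patient leaves a sub-description the original still satisfies.
(c) Not entailed — Kai examined the pencil, not the broth; the broth belongs to the rinsing event.
(d) Not entailed — the narrative places the examining before the rinsing, not after.
(e) Entailed — this follows by dropping conjuncts from the rinsing event's description.

(a), (b), (e)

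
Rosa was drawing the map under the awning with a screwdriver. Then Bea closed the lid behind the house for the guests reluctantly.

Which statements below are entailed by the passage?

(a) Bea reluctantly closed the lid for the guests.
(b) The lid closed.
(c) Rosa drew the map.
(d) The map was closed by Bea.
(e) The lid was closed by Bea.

(a) Entailed — this follows by dropping conjuncts from the closing event's description.
(b) Entailed — 'Bea closed the lid' is causative; it entails the inchoative 'the lid closed'.
(c) Not entailed — 'was drawing' is progressive on an accomplishment; it does not entail the completed 'drew'.
(d) Not entailed — Bea closed the lid, not the map; the map belongs to the drawing event.
(e) Entailed — dropping 'reluctantly', 'for the guests', 'behind the house' leaves a sub-description the original still satisfies.

(a), (b), (e)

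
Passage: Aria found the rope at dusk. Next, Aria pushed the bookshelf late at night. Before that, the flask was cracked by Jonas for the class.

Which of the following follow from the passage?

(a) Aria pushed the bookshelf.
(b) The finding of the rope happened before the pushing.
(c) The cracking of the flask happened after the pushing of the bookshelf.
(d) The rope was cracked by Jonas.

(a), (b)

(a) Entailed — dropping 'late at night' leaves a sub-description the original still satisfies.
(b) Entailed — the narrative places the finding before the pushing.
(c) Not entailed — the narrative places the cracking before the pushing, not after.
(d) Not entailed — Jonas cracked the flask, not the rope; the rope belongs to the finding event.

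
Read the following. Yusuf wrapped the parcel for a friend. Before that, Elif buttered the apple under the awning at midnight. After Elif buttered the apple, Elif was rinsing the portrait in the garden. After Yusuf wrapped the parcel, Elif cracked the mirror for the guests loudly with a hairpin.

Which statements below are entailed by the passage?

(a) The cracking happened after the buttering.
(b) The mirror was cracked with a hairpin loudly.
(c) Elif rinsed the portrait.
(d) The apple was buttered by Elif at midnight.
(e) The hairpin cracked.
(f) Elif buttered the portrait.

(a) Entailed — the narrative places the buttering before the cracking.
(b) Entailed — every conjunct here is already in the original cracking event.
(c) Entailed — 'rinse' is an activity; 'was rinsing' entails that some rinsing happened, so 'rinsed' holds.
(d) Entailed — this follows by dropping conjuncts from the buttering event's description.
(e) Not entailed — the mirror is what cracked, not the hairpin.
(f) Not entailed — Elif buttered the apple, not the portrait; the portrait belongs to the rinsing event.

(a), (b), (c), (d)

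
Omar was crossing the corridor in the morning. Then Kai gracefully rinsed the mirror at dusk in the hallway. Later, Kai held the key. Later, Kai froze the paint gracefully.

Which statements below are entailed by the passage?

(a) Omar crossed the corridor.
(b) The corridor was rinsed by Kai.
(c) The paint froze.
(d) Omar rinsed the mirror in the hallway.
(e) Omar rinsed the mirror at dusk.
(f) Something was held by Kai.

(a) Not entailed — 'was crossing' is progressive on an accomplishment; it does not entail the completed 'crossed'.
(b) Not entailed — Kai rinsed the mirror, not the corridor; the corridor belongs to the crossing event.
(c) Entailed — 'Kai froze the paint' is causative; it entails the inchoative 'the paint froze'.
(d) Not entailed — the passage has Kai rinsing the mirror, not Omar.
(e) Not entailed — the passage has Kai rinsing the mirror, not Omar.
(f) Entailed — this follows by dropping conjuncts from the holding event's description.

(c), (f)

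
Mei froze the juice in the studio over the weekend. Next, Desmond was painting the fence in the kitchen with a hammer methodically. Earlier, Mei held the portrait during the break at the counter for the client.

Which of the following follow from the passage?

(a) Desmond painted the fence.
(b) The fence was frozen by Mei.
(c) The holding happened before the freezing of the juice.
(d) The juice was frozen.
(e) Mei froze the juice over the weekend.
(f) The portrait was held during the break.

(a) Not entailed — 'was painting' is progressive on an accomplishment; it does not entail the completed 'painted'.
(b) Not entailed — Mei froze the juice, not the fence; the fence belongs to the painting event.
(c) Not entailed — the narrative doesn't order the holding relative to the freezing.
(d) Entailed — this follows by dropping conjuncts from the freezing event's description.
(e) Entailed — dropping 'in the studio' leaves a sub-description the original still satisfies.
(f) Entailed — dropping 'for the client', 'at the counter' and generalizing the agent leaves a sub-description the original still satisfies.

(d), (e), (f)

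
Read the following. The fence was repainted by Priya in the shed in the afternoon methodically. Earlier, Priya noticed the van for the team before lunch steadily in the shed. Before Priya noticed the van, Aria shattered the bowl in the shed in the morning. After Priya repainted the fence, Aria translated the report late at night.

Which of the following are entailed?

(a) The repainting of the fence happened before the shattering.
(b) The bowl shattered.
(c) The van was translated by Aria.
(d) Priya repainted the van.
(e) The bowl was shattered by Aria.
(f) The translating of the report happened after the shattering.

(b), (e), (f)

(a) Not entailed — the narrative places the shattering before the repainting, not after.
(b) Entailed — 'Aria shattered the bowl' is causative; it entails the inchoative 'the bowl shattered'.
(c) Not entailed — Aria translated the report, not the van; the van belongs to the noticing event.
(d) Not entailed — Priya repainted the fence, not the van; the van belongs to the noticing event.
(e) Entailed — every conjunct here is already in the original shattering event.
(f) Entailed — the narrative places the shattering before the translating.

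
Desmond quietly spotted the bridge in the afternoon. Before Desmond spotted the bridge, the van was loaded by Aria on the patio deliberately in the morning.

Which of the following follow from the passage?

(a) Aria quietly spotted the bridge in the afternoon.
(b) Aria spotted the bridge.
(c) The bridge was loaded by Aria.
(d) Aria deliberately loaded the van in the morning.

(d)

(a) Not entailed — the passage has Desmond spotting the bridge, not Aria.
(b) Not entailed — the passage has Desmond spotting the bridge, not Aria.
(c) Not entailed — Aria loaded the van, not the bridge; the bridge belongs to the spotting event.
(d) Entailed — this follows by dropping conjuncts from the loading event's description.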